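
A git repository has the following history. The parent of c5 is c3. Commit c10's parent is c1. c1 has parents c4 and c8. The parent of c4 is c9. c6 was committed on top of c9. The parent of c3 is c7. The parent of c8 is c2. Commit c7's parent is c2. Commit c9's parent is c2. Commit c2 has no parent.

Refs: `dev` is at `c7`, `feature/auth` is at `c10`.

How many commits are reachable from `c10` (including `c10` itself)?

6

Walking parent pointers from c10: reachable set = {c1, c10, c2, c4, c8, c9}.
That is 6 commits.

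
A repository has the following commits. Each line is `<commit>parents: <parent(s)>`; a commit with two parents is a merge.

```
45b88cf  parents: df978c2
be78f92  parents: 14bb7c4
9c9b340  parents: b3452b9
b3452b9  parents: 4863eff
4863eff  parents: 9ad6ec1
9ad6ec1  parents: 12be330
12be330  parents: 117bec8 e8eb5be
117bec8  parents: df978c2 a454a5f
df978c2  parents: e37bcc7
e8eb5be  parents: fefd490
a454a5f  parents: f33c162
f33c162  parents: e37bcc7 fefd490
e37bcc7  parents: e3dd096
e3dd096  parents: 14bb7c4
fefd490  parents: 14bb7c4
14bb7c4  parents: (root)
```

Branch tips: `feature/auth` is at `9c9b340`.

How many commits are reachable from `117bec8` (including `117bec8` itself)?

Walking parent pointers from 117bec8: reachable set = {117bec8, 14bb7c4, a454a5f, df978c2, e37bcc7, e3dd096, f33c162, fefd490}.
That is 8 commits.

8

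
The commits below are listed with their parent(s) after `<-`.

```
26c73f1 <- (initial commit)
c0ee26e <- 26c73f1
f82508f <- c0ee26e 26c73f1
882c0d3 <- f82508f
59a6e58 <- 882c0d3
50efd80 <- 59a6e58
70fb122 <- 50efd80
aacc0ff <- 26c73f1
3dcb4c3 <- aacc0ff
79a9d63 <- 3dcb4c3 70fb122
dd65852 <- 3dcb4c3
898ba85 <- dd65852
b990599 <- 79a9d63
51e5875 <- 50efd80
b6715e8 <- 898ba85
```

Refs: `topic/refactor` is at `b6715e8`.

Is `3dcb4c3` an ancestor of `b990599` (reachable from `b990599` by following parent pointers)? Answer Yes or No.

Yes

Ancestors of b990599 (commits reachable by following parents): {26c73f1, 3dcb4c3, 50efd80, 59a6e58, 70fb122, 79a9d63, 882c0d3, aacc0ff, b990599, c0ee26e, f82508f}.
3dcb4c3 is in that set, so it is an ancestor of b990599.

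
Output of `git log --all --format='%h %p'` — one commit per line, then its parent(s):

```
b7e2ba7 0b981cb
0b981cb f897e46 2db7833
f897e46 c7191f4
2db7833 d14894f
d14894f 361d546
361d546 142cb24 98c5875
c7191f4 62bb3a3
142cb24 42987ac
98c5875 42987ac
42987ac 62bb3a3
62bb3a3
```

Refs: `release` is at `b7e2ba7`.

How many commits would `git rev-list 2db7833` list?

7

Walking parent pointers from 2db7833: reachable set = {142cb24, 2db7833, 361d546, 42987ac, 62bb3a3, 98c5875, d14894f}.
That is 7 commits.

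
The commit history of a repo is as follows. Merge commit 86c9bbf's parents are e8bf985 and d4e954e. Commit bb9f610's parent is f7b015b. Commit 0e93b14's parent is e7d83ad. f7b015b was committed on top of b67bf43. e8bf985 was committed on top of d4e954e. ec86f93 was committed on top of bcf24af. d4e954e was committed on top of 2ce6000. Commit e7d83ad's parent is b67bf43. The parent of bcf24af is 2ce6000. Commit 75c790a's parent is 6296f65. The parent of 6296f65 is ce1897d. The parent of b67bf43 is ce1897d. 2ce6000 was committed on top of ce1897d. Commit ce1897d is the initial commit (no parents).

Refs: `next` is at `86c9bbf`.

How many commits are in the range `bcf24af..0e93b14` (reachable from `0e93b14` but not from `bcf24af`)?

Reachable from 0e93b14: {0e93b14, b67bf43, ce1897d, e7d83ad}.
Reachable from bcf24af: {2ce6000, bcf24af, ce1897d}.
In 0e93b14's history but not bcf24af's: {0e93b14, b67bf43, e7d83ad} — 3 commits.

3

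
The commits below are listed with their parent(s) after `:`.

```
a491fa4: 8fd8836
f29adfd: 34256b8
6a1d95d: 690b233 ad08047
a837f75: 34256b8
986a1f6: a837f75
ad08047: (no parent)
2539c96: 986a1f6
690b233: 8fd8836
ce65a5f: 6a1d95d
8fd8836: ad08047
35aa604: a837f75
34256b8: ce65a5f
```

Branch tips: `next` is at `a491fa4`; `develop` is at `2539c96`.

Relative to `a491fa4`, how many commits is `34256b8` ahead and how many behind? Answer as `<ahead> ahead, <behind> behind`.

4 ahead, 1 behind

Reachable from 34256b8: {34256b8, 690b233, 6a1d95d, 8fd8836, ad08047, ce65a5f}.
Reachable from a491fa4: {8fd8836, a491fa4, ad08047}.
Only in 34256b8's history (ahead): {34256b8, 690b233, 6a1d95d, ce65a5f} — 4.
Only in a491fa4's history (behind): {a491fa4} — 1.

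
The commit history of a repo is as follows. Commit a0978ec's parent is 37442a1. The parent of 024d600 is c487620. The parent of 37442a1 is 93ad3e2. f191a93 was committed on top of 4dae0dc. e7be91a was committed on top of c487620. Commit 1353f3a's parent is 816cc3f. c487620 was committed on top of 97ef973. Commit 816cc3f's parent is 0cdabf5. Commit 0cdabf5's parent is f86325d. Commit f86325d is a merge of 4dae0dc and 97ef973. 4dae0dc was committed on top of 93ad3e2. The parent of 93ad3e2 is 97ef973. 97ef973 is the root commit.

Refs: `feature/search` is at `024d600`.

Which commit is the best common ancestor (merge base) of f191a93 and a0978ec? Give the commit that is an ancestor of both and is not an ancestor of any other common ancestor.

Ancestors of f191a93: {4dae0dc, 93ad3e2, 97ef973, f191a93}.
Ancestors of a0978ec: {37442a1, 93ad3e2, 97ef973, a0978ec}.
Common ancestors: {93ad3e2, 97ef973}.
Among these, 93ad3e2 is not an ancestor of any other common ancestor — it is the merge base.

93ad3e2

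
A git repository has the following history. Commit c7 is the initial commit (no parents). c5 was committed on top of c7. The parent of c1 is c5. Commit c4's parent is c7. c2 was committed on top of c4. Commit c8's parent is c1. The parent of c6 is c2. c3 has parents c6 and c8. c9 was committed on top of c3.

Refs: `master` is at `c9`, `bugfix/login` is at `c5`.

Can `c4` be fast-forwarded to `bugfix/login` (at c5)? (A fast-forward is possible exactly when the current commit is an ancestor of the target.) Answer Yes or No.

No

A fast-forward from c4 to c5 is possible iff c4 is an ancestor of c5.
Ancestors of c5: {c5, c7}.
c4 is not among them, so fast-forward is not possible.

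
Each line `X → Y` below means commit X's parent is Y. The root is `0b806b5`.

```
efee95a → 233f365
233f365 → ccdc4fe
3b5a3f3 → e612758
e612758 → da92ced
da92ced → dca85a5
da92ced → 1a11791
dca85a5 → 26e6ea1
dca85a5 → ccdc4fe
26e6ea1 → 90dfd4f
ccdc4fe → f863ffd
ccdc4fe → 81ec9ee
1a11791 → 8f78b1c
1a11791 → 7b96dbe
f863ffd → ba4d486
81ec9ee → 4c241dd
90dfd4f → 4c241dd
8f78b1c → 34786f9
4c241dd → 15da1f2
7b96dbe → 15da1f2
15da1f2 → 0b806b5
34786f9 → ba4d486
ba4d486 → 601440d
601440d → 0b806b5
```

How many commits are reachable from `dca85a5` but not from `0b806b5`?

Reachable from dca85a5: {0b806b5, 15da1f2, 26e6ea1, 4c241dd, 601440d, 81ec9ee, 90dfd4f, ba4d486, ccdc4fe, dca85a5, f863ffd}.
Reachable from 0b806b5: {0b806b5}.
In dca85a5's history but not 0b806b5's: {15da1f2, 26e6ea1, 4c241dd, 601440d, 81ec9ee, 90dfd4f, ba4d486, ccdc4fe, dca85a5, f863ffd} — 10 commits.

10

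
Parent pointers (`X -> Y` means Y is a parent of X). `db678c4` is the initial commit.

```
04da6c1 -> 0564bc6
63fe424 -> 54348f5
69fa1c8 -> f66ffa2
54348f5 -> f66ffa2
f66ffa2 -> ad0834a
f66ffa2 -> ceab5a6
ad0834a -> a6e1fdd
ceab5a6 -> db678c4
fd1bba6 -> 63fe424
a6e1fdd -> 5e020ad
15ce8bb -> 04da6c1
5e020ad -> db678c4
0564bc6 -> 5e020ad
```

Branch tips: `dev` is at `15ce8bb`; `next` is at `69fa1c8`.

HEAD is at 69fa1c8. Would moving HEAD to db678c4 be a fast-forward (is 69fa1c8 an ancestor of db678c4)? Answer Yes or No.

No

A fast-forward from 69fa1c8 to db678c4 is possible iff 69fa1c8 is an ancestor of db678c4.
Ancestors of db678c4: {db678c4}.
69fa1c8 is not among them, so fast-forward is not possible.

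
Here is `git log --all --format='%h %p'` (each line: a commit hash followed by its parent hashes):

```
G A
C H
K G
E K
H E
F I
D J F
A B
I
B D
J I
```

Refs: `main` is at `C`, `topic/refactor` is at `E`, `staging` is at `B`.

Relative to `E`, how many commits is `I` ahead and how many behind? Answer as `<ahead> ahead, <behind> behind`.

0 ahead, 8 behind

Reachable from I: {I}.
Reachable from E: {A, B, D, E, F, G, I, J, K}.
Only in I's history (ahead): {} — 0.
Only in E's history (behind): {A, B, D, E, F, G, J, K} — 8.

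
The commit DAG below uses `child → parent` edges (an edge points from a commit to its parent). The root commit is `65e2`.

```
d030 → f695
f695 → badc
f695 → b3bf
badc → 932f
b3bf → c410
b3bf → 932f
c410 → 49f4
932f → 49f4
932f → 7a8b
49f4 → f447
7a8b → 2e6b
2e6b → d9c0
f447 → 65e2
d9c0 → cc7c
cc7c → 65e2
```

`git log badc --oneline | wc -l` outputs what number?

9

Walking parent pointers from badc: reachable set = {2e6b, 49f4, 65e2, 7a8b, 932f, badc, cc7c, d9c0, f447}.
That is 9 commits.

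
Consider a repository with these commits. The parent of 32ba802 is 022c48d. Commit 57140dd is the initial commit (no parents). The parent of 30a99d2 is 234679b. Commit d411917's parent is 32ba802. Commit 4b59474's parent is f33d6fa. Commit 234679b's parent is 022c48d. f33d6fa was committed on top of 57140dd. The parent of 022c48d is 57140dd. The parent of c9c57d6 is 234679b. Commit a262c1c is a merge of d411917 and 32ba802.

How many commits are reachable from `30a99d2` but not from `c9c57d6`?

Reachable from 30a99d2: {022c48d, 234679b, 30a99d2, 57140dd}.
Reachable from c9c57d6: {022c48d, 234679b, 57140dd, c9c57d6}.
In 30a99d2's history but not c9c57d6's: {30a99d2} — 1 commit.

1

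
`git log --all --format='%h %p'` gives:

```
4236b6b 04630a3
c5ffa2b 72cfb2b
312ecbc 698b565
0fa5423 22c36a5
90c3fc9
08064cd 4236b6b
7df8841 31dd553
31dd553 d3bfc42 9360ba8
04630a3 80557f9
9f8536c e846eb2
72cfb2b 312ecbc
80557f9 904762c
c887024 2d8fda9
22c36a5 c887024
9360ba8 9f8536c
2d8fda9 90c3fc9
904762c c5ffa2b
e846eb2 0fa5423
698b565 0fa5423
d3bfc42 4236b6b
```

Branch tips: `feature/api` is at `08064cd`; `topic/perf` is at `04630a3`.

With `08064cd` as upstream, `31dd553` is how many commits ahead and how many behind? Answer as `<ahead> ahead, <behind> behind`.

5 ahead, 1 behind

Reachable from 31dd553: {04630a3, 0fa5423, 22c36a5, 2d8fda9, 312ecbc, 31dd553, 4236b6b, 698b565, 72cfb2b, 80557f9, 904762c, 90c3fc9, 9360ba8, 9f8536c, c5ffa2b, c887024, d3bfc42, e846eb2}.
Reachable from 08064cd: {04630a3, 08064cd, 0fa5423, 22c36a5, 2d8fda9, 312ecbc, 4236b6b, 698b565, 72cfb2b, 80557f9, 904762c, 90c3fc9, c5ffa2b, c887024}.
Only in 31dd553's history (ahead): {31dd553, 9360ba8, 9f8536c, d3bfc42, e846eb2} — 5.
Only in 08064cd's history (behind): {08064cd} — 1.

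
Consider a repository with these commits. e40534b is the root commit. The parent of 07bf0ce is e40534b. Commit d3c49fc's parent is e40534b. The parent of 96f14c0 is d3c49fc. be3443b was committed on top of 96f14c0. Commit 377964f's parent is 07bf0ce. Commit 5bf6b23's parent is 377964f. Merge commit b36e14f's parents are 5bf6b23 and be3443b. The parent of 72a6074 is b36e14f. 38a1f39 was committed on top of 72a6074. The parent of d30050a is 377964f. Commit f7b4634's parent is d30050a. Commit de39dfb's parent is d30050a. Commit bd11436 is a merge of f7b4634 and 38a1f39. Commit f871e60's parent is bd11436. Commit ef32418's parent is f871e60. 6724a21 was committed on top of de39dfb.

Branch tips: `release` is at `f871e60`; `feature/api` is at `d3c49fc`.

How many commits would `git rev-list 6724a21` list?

6

Walking parent pointers from 6724a21: reachable set = {07bf0ce, 377964f, 6724a21, d30050a, de39dfb, e40534b}.
That is 6 commits.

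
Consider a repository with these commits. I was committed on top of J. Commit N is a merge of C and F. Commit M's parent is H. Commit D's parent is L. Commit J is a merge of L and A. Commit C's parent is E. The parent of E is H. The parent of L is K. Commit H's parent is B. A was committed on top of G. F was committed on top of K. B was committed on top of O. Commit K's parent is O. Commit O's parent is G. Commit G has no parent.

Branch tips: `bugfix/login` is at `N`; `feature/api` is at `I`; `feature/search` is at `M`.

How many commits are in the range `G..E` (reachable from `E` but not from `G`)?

4

Reachable from E: {B, E, G, H, O}.
Reachable from G: {G}.
In E's history but not G's: {B, E, H, O} — 4 commits.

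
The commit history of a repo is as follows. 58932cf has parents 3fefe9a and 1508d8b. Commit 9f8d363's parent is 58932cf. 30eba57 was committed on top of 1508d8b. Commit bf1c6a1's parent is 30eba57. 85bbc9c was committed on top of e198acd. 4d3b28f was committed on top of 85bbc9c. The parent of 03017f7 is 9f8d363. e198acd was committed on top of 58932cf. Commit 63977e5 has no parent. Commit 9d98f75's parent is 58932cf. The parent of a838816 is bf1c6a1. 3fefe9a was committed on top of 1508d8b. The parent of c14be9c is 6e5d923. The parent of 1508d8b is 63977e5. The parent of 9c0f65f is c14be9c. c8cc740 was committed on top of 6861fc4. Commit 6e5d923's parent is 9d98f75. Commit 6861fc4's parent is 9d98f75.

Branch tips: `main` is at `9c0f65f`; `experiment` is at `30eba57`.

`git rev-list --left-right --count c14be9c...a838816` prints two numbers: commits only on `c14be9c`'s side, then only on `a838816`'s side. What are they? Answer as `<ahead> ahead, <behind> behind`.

5 ahead, 3 behind

Reachable from c14be9c: {1508d8b, 3fefe9a, 58932cf, 63977e5, 6e5d923, 9d98f75, c14be9c}.
Reachable from a838816: {1508d8b, 30eba57, 63977e5, a838816, bf1c6a1}.
Only in c14be9c's history (ahead): {3fefe9a, 58932cf, 6e5d923, 9d98f75, c14be9c} — 5.
Only in a838816's history (behind): {30eba57, a838816, bf1c6a1} — 3.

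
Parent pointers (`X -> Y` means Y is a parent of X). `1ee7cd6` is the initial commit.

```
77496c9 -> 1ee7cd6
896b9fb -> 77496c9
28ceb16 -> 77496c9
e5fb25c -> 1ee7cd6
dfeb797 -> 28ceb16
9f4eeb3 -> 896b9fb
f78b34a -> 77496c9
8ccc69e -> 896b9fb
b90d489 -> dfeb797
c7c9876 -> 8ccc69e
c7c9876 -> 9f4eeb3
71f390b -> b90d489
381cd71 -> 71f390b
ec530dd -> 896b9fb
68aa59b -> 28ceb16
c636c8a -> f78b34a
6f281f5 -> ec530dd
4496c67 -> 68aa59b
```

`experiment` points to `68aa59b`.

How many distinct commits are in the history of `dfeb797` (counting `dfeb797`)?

4

Walking parent pointers from dfeb797: reachable set = {1ee7cd6, 28ceb16, 77496c9, dfeb797}.
That is 4 commits.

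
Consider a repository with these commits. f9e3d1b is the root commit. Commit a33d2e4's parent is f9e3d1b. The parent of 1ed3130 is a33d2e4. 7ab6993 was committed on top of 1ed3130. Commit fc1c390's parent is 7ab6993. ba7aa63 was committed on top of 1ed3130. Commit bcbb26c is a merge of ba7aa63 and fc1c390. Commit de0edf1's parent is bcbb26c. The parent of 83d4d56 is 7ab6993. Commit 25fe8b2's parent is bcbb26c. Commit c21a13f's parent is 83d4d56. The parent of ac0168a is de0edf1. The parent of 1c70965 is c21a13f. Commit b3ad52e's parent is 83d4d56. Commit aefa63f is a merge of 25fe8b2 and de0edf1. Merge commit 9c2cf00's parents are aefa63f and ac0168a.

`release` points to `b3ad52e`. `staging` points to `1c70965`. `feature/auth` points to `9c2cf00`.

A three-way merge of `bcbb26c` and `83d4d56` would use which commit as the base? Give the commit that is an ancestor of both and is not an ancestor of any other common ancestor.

Ancestors of bcbb26c: {1ed3130, 7ab6993, a33d2e4, ba7aa63, bcbb26c, f9e3d1b, fc1c390}.
Ancestors of 83d4d56: {1ed3130, 7ab6993, 83d4d56, a33d2e4, f9e3d1b}.
Common ancestors: {1ed3130, 7ab6993, a33d2e4, f9e3d1b}.
Among these, 7ab6993 is not an ancestor of any other common ancestor — it is the merge base.

7ab6993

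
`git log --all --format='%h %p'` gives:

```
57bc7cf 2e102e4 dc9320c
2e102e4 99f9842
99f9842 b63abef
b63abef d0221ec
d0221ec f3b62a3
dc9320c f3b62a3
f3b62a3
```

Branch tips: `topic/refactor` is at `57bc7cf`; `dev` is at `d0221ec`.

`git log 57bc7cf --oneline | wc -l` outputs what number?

Walking parent pointers from 57bc7cf: reachable set = {2e102e4, 57bc7cf, 99f9842, b63abef, d0221ec, dc9320c, f3b62a3}.
That is 7 commits.

7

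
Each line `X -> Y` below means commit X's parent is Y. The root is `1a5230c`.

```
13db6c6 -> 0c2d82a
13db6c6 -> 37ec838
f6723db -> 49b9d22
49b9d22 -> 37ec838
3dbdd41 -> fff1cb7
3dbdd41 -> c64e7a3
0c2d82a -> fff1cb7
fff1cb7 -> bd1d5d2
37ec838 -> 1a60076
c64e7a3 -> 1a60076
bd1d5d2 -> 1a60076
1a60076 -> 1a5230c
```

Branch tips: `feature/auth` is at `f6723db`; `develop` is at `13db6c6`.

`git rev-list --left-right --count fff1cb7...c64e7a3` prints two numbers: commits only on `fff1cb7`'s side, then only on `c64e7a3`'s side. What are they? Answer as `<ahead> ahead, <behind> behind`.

2 ahead, 1 behind

Reachable from fff1cb7: {1a5230c, 1a60076, bd1d5d2, fff1cb7}.
Reachable from c64e7a3: {1a5230c, 1a60076, c64e7a3}.
Only in fff1cb7's history (ahead): {bd1d5d2, fff1cb7} — 2.
Only in c64e7a3's history (behind): {c64e7a3} — 1.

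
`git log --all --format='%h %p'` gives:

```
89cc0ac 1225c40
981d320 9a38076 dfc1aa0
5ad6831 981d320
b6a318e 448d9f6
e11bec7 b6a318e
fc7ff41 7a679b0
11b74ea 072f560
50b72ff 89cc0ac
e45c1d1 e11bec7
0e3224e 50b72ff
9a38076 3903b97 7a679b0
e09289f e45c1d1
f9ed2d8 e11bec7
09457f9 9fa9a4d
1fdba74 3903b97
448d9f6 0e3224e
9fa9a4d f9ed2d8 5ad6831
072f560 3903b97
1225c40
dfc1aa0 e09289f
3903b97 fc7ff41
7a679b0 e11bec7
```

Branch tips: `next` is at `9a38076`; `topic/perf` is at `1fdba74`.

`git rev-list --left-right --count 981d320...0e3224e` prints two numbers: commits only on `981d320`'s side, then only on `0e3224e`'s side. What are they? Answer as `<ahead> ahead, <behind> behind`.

11 ahead, 0 behind

Reachable from 981d320: {0e3224e, 1225c40, 3903b97, 448d9f6, 50b72ff, 7a679b0, 89cc0ac, 981d320, 9a38076, b6a318e, dfc1aa0, e09289f, e11bec7, e45c1d1, fc7ff41}.
Reachable from 0e3224e: {0e3224e, 1225c40, 50b72ff, 89cc0ac}.
Only in 981d320's history (ahead): {3903b97, 448d9f6, 7a679b0, 981d320, 9a38076, b6a318e, dfc1aa0, e09289f, e11bec7, e45c1d1, fc7ff41} — 11.
Only in 0e3224e's history (behind): {} — 0.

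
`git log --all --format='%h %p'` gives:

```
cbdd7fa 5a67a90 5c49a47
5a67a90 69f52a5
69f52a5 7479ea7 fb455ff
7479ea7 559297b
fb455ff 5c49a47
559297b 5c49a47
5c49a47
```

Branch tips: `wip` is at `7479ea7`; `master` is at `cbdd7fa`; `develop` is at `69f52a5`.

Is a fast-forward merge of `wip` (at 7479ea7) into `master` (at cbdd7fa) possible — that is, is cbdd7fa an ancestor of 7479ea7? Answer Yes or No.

A fast-forward from cbdd7fa to 7479ea7 is possible iff cbdd7fa is an ancestor of 7479ea7.
Ancestors of 7479ea7: {559297b, 5c49a47, 7479ea7}.
cbdd7fa is not among them, so fast-forward is not possible.

No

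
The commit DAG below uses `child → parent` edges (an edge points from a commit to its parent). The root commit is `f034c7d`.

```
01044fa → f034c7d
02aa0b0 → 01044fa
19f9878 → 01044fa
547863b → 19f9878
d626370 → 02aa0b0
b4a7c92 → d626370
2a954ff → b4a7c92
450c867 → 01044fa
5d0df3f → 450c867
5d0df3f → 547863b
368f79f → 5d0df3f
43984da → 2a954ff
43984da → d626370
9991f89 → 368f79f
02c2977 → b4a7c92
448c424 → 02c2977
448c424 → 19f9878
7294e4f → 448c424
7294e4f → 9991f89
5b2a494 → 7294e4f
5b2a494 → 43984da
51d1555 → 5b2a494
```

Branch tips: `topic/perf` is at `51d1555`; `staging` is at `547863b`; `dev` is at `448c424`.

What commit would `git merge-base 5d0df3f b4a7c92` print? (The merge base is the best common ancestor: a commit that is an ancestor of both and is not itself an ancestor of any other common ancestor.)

01044fa

Ancestors of 5d0df3f: {01044fa, 19f9878, 450c867, 547863b, 5d0df3f, f034c7d}.
Ancestors of b4a7c92: {01044fa, 02aa0b0, b4a7c92, d626370, f034c7d}.
Common ancestors: {01044fa, f034c7d}.
Among these, 01044fa is not an ancestor of any other common ancestor — it is the merge base.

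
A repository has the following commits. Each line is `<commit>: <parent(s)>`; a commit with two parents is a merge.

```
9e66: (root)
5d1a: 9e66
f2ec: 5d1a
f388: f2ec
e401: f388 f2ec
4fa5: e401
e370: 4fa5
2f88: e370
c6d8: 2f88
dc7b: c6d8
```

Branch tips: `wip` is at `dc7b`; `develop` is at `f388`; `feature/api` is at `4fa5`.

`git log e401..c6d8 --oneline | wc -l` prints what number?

Reachable from c6d8: {2f88, 4fa5, 5d1a, 9e66, c6d8, e370, e401, f2ec, f388}.
Reachable from e401: {5d1a, 9e66, e401, f2ec, f388}.
In c6d8's history but not e401's: {2f88, 4fa5, c6d8, e370} — 4 commits.

4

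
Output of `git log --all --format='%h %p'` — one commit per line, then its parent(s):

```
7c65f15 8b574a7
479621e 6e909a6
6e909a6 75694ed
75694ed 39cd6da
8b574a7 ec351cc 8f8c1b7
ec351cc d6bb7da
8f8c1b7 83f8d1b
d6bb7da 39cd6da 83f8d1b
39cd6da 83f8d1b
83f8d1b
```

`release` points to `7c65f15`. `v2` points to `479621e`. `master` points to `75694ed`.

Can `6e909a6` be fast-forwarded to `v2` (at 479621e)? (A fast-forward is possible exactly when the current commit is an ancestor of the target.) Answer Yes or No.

A fast-forward from 6e909a6 to 479621e is possible iff 6e909a6 is an ancestor of 479621e.
Ancestors of 479621e: {39cd6da, 479621e, 6e909a6, 75694ed, 83f8d1b}.
6e909a6 is among them, so fast-forward is possible.

Yes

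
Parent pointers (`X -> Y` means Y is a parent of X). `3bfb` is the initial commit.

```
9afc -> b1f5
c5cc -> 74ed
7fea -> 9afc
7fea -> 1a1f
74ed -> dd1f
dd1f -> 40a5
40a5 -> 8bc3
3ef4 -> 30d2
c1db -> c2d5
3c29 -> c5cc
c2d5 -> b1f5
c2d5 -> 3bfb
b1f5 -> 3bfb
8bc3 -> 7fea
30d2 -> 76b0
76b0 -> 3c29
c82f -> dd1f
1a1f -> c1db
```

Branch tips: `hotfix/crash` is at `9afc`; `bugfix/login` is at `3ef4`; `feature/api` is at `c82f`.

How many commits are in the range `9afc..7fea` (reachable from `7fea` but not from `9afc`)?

4

Reachable from 7fea: {1a1f, 3bfb, 7fea, 9afc, b1f5, c1db, c2d5}.
Reachable from 9afc: {3bfb, 9afc, b1f5}.
In 7fea's history but not 9afc's: {1a1f, 7fea, c1db, c2d5} — 4 commits.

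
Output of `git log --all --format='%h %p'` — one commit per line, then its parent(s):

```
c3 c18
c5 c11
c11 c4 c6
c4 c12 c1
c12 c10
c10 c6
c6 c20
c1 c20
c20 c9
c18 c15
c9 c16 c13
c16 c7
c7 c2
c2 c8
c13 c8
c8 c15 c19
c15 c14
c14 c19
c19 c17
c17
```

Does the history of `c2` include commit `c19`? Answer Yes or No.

Ancestors of c2 (commits reachable by following parents): {c14, c15, c17, c19, c2, c8}.
c19 is in that set, so it is an ancestor of c2.

Yes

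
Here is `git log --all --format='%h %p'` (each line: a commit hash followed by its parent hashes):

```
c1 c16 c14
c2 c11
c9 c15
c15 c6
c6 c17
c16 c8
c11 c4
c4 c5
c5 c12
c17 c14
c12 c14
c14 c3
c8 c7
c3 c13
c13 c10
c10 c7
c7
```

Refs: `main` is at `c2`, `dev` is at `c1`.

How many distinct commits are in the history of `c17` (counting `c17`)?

6

Walking parent pointers from c17: reachable set = {c10, c13, c14, c17, c3, c7}.
That is 6 commits.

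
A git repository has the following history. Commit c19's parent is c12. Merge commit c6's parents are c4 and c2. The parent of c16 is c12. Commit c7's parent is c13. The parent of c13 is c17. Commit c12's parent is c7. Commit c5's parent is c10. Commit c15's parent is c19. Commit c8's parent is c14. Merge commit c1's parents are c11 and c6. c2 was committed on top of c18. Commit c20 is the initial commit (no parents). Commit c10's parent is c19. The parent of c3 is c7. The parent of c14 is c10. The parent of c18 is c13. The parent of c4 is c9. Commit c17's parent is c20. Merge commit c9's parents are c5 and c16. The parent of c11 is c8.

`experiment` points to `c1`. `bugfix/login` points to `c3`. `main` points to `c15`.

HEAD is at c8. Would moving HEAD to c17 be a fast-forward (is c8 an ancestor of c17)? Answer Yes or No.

No

A fast-forward from c8 to c17 is possible iff c8 is an ancestor of c17.
Ancestors of c17: {c17, c20}.
c8 is not among them, so fast-forward is not possible.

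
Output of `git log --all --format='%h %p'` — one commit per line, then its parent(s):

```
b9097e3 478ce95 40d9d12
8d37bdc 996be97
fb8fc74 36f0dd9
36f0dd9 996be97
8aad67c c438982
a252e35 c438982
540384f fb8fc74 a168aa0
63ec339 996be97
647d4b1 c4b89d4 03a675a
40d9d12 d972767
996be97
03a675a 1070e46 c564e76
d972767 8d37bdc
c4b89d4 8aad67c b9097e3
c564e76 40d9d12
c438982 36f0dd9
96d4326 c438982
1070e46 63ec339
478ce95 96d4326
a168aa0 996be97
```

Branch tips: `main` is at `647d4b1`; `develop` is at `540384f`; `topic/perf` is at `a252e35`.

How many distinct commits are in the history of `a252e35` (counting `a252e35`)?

Walking parent pointers from a252e35: reachable set = {36f0dd9, 996be97, a252e35, c438982}.
That is 4 commits.

4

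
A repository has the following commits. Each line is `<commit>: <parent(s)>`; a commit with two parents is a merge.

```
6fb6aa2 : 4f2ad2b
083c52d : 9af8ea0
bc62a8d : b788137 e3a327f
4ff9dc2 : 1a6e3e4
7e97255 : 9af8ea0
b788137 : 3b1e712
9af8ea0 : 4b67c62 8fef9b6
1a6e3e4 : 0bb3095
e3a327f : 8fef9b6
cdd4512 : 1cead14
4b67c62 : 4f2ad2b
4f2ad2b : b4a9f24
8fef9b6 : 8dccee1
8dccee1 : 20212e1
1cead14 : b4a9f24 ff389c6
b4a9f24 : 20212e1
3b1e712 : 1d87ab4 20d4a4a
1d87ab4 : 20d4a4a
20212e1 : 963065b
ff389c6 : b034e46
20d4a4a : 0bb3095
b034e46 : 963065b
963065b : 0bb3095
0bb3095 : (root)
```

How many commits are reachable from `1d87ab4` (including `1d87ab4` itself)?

Walking parent pointers from 1d87ab4: reachable set = {0bb3095, 1d87ab4, 20d4a4a}.
That is 3 commits.

3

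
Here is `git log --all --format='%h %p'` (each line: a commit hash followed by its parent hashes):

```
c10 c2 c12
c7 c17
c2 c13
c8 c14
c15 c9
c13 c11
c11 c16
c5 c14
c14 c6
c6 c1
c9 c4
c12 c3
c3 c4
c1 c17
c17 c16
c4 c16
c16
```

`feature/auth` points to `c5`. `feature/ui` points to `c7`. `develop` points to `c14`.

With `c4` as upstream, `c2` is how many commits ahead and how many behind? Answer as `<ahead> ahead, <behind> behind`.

Reachable from c2: {c11, c13, c16, c2}.
Reachable from c4: {c16, c4}.
Only in c2's history (ahead): {c11, c13, c2} — 3.
Only in c4's history (behind): {c4} — 1.

3 ahead, 1 behind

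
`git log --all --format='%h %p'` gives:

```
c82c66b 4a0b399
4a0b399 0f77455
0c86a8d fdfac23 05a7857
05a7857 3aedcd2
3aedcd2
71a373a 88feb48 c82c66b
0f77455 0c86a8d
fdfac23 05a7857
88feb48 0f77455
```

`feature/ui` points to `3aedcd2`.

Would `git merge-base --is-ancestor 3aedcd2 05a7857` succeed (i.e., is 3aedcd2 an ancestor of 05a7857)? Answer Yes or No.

Ancestors of 05a7857 (commits reachable by following parents): {05a7857, 3aedcd2}.
3aedcd2 is in that set, so it is an ancestor of 05a7857.

Yes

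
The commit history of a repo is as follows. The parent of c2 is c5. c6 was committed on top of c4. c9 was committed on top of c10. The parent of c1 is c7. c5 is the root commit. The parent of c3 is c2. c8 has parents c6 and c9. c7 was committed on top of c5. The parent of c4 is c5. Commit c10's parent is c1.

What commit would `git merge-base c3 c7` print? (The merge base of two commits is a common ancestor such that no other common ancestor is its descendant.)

c5

Ancestors of c3: {c2, c3, c5}.
Ancestors of c7: {c5, c7}.
Common ancestors: {c5}.
The only common ancestor is c5, so it is the merge base.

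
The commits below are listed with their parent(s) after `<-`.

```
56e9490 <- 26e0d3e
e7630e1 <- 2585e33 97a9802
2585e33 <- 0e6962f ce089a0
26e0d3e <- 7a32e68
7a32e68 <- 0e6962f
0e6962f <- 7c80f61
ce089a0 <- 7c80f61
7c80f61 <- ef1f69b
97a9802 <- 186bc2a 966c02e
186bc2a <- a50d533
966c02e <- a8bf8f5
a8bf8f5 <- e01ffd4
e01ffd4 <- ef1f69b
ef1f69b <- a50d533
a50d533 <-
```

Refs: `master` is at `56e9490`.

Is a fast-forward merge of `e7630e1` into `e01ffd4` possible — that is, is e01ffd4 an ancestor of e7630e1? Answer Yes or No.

Yes

A fast-forward from e01ffd4 to e7630e1 is possible iff e01ffd4 is an ancestor of e7630e1.
Ancestors of e7630e1: {0e6962f, 186bc2a, 2585e33, 7c80f61, 966c02e, 97a9802, a50d533, a8bf8f5, ce089a0, e01ffd4, e7630e1, ef1f69b}.
e01ffd4 is among them, so fast-forward is possible.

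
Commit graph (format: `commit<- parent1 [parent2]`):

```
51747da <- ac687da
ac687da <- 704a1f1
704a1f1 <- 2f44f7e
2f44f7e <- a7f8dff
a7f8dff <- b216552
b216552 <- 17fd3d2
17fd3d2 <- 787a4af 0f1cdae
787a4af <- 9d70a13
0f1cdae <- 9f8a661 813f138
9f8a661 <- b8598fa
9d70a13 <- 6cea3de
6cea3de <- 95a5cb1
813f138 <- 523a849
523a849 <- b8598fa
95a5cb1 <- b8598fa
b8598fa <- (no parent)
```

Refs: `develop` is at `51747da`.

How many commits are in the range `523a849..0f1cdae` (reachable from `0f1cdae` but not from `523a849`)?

Reachable from 0f1cdae: {0f1cdae, 523a849, 813f138, 9f8a661, b8598fa}.
Reachable from 523a849: {523a849, b8598fa}.
In 0f1cdae's history but not 523a849's: {0f1cdae, 813f138, 9f8a661} — 3 commits.

3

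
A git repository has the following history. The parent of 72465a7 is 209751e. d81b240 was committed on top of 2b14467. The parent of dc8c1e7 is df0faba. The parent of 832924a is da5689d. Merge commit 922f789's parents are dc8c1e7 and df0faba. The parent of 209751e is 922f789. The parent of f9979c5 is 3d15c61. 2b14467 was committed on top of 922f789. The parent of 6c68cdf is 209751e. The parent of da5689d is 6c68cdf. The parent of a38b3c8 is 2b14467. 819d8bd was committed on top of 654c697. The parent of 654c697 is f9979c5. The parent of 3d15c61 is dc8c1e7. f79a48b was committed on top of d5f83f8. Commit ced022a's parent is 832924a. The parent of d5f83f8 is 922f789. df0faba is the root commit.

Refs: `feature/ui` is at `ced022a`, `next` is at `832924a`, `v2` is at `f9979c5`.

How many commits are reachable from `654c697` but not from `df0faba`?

4

Reachable from 654c697: {3d15c61, 654c697, dc8c1e7, df0faba, f9979c5}.
Reachable from df0faba: {df0faba}.
In 654c697's history but not df0faba's: {3d15c61, 654c697, dc8c1e7, f9979c5} — 4 commits.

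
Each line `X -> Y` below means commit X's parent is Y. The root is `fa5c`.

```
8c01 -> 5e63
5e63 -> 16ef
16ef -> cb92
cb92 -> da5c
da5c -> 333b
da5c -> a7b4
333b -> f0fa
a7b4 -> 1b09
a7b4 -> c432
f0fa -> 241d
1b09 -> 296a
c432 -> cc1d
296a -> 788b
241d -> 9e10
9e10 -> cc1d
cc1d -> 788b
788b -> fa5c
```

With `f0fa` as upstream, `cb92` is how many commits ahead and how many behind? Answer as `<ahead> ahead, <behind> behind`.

Reachable from cb92: {1b09, 241d, 296a, 333b, 788b, 9e10, a7b4, c432, cb92, cc1d, da5c, f0fa, fa5c}.
Reachable from f0fa: {241d, 788b, 9e10, cc1d, f0fa, fa5c}.
Only in cb92's history (ahead): {1b09, 296a, 333b, a7b4, c432, cb92, da5c} — 7.
Only in f0fa's history (behind): {} — 0.

7 ahead, 0 behind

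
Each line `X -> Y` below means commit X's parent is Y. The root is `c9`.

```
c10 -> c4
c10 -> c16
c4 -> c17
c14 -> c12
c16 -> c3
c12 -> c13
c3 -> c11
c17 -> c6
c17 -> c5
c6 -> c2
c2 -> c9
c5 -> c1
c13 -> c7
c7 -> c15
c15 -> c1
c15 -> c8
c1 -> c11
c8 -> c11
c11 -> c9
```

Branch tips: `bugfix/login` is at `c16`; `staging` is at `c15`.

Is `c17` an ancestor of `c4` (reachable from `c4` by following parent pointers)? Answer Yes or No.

Ancestors of c4 (commits reachable by following parents): {c1, c11, c17, c2, c4, c5, c6, c9}.
c17 is in that set, so it is an ancestor of c4.

Yes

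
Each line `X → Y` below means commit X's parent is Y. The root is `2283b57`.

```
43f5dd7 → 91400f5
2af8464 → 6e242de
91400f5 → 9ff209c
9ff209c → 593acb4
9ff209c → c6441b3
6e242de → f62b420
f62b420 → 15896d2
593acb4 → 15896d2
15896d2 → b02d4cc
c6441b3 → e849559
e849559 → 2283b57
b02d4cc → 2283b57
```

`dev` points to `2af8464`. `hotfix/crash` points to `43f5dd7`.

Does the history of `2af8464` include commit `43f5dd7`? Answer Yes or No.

Ancestors of 2af8464: {15896d2, 2283b57, 2af8464, 6e242de, b02d4cc, f62b420}.
43f5dd7 is not in that set, so it is not an ancestor of 2af8464.

No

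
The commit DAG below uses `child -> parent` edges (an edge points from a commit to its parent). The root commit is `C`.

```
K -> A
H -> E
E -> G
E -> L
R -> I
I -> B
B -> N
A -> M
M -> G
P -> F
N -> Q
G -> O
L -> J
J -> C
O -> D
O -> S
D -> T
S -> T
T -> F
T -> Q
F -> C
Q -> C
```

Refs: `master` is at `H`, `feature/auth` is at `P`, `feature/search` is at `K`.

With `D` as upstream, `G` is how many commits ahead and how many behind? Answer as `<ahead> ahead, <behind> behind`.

Reachable from G: {C, D, F, G, O, Q, S, T}.
Reachable from D: {C, D, F, Q, T}.
Only in G's history (ahead): {G, O, S} — 3.
Only in D's history (behind): {} — 0.

3 ahead, 0 behind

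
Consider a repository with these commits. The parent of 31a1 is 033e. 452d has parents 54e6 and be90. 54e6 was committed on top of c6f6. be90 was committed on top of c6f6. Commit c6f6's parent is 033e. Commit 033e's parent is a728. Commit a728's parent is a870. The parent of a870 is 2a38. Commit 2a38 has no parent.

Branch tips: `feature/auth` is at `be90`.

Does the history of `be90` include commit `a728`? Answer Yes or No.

Ancestors of be90 (commits reachable by following parents): {033e, 2a38, a728, a870, be90, c6f6}.
a728 is in that set, so it is an ancestor of be90.

Yes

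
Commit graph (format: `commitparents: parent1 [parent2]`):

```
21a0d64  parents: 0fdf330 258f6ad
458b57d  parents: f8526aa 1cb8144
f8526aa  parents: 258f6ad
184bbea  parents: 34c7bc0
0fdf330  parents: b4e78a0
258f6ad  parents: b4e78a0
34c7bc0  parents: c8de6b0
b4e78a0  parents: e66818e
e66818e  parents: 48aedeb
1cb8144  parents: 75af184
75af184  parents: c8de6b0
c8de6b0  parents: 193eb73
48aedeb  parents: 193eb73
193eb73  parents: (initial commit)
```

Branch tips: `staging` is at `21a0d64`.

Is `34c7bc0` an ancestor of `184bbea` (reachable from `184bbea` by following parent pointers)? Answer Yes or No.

Ancestors of 184bbea (commits reachable by following parents): {184bbea, 193eb73, 34c7bc0, c8de6b0}.
34c7bc0 is in that set, so it is an ancestor of 184bbea.

Yes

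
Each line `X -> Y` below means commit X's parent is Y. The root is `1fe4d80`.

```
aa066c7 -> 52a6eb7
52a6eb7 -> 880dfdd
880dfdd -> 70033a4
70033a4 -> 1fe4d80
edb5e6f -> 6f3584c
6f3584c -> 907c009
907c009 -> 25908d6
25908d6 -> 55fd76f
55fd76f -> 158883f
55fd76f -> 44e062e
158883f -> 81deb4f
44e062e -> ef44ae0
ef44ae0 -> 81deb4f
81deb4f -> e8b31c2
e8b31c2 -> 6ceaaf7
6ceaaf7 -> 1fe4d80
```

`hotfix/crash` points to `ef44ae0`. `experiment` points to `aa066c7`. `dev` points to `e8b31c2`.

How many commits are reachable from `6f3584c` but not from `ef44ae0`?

Reachable from 6f3584c: {158883f, 1fe4d80, 25908d6, 44e062e, 55fd76f, 6ceaaf7, 6f3584c, 81deb4f, 907c009, e8b31c2, ef44ae0}.
Reachable from ef44ae0: {1fe4d80, 6ceaaf7, 81deb4f, e8b31c2, ef44ae0}.
In 6f3584c's history but not ef44ae0's: {158883f, 25908d6, 44e062e, 55fd76f, 6f3584c, 907c009} — 6 commits.

6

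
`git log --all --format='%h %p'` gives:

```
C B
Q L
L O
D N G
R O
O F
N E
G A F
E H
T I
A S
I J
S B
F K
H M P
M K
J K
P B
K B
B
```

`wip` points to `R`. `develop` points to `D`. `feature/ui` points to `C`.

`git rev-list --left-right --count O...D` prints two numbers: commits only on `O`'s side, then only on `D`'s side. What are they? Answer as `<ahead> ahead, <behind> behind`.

1 ahead, 9 behind

Reachable from O: {B, F, K, O}.
Reachable from D: {A, B, D, E, F, G, H, K, M, N, P, S}.
Only in O's history (ahead): {O} — 1.
Only in D's history (behind): {A, D, E, G, H, M, N, P, S} — 9.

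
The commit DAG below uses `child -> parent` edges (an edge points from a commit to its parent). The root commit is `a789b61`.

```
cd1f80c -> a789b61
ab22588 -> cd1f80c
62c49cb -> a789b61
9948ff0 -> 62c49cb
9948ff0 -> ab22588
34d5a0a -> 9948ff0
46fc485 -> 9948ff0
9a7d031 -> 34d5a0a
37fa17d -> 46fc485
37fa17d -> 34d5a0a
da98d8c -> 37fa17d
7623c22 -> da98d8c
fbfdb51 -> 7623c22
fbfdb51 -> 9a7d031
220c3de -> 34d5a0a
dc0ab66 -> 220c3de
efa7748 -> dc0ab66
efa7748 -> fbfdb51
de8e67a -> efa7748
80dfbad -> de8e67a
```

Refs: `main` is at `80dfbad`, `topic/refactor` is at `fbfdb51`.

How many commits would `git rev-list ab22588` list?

3

Walking parent pointers from ab22588: reachable set = {a789b61, ab22588, cd1f80c}.
That is 3 commits.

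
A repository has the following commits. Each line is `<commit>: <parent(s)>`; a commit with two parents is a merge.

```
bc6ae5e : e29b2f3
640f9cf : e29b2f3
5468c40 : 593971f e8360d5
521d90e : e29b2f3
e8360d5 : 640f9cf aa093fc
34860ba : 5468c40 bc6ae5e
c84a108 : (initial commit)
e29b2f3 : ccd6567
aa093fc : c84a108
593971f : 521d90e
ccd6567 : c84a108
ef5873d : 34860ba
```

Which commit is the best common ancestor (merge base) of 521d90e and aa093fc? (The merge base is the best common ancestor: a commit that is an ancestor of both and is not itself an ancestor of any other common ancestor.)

c84a108

Ancestors of 521d90e: {521d90e, c84a108, ccd6567, e29b2f3}.
Ancestors of aa093fc: {aa093fc, c84a108}.
Common ancestors: {c84a108}.
The only common ancestor is c84a108, so it is the merge base.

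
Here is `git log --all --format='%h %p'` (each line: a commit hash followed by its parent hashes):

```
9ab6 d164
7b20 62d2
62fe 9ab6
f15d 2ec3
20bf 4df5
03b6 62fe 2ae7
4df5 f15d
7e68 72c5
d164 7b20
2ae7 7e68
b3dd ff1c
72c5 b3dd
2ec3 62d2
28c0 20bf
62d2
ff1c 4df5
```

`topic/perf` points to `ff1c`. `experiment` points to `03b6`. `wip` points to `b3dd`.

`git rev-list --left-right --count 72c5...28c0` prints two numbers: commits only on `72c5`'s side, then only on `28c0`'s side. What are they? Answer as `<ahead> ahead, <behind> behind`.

3 ahead, 2 behind

Reachable from 72c5: {2ec3, 4df5, 62d2, 72c5, b3dd, f15d, ff1c}.
Reachable from 28c0: {20bf, 28c0, 2ec3, 4df5, 62d2, f15d}.
Only in 72c5's history (ahead): {72c5, b3dd, ff1c} — 3.
Only in 28c0's history (behind): {20bf, 28c0} — 2.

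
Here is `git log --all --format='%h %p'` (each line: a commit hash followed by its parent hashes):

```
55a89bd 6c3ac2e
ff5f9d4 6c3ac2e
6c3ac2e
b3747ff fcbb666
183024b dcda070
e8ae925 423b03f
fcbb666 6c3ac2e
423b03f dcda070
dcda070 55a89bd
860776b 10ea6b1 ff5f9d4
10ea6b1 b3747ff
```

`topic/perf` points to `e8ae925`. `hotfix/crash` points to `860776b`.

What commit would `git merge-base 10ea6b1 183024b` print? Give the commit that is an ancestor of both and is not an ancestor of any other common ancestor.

Ancestors of 10ea6b1: {10ea6b1, 6c3ac2e, b3747ff, fcbb666}.
Ancestors of 183024b: {183024b, 55a89bd, 6c3ac2e, dcda070}.
Common ancestors: {6c3ac2e}.
The only common ancestor is 6c3ac2e, so it is the merge base.

6c3ac2e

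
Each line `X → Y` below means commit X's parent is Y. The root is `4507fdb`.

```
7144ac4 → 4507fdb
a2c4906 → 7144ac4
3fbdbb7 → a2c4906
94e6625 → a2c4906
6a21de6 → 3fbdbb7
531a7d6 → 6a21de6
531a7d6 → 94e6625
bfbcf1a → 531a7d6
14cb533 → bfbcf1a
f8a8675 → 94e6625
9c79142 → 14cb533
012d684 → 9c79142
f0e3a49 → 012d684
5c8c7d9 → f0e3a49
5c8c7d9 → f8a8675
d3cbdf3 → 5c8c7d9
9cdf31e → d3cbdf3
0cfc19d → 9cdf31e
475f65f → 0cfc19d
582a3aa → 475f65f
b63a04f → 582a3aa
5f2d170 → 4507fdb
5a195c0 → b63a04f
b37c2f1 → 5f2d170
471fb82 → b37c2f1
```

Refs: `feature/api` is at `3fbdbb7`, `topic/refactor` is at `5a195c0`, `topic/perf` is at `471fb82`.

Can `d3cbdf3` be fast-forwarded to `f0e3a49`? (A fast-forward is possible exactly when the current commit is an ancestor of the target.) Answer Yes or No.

A fast-forward from d3cbdf3 to f0e3a49 is possible iff d3cbdf3 is an ancestor of f0e3a49.
Ancestors of f0e3a49: {012d684, 14cb533, 3fbdbb7, 4507fdb, 531a7d6, 6a21de6, 7144ac4, 94e6625, 9c79142, a2c4906, bfbcf1a, f0e3a49}.
d3cbdf3 is not among them, so fast-forward is not possible.

No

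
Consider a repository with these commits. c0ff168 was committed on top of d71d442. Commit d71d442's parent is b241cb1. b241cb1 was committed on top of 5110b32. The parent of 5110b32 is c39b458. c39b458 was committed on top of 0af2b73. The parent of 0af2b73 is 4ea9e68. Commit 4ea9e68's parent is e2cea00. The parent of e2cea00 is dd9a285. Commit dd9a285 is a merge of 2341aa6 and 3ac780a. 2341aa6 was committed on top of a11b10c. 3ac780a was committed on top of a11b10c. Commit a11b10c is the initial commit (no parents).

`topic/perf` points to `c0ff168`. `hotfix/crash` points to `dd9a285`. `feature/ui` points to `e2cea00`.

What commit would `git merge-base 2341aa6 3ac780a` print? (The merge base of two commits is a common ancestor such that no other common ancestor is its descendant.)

a11b10c

Ancestors of 2341aa6: {2341aa6, a11b10c}.
Ancestors of 3ac780a: {3ac780a, a11b10c}.
Common ancestors: {a11b10c}.
The only common ancestor is a11b10c, so it is the merge base.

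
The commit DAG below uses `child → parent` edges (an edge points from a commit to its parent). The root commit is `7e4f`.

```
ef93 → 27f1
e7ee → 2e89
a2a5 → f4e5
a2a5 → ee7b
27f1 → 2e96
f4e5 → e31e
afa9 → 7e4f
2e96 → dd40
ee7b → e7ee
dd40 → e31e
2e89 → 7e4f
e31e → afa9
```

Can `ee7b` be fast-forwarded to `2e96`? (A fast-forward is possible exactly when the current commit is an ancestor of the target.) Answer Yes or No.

No

A fast-forward from ee7b to 2e96 is possible iff ee7b is an ancestor of 2e96.
Ancestors of 2e96: {2e96, 7e4f, afa9, dd40, e31e}.
ee7b is not among them, so fast-forward is not possible.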